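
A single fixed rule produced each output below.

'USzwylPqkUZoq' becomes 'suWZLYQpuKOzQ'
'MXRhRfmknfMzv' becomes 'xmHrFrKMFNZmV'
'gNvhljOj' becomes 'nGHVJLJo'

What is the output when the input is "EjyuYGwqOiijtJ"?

Rule — flip the case of every letter, then swap each adjacent pair of characters (1↔2, 3↔4, ...).
"EjyuYGwqOiijtJ" → "eJYUygWQoIIJTj" → "JeUYgyQWIoJIjT".

JeUYgyQWIoJIjT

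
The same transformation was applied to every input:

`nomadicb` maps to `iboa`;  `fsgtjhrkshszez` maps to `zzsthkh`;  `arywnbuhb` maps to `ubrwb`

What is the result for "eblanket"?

The pattern: move the last 3 characters to the front (rotate right by 3), then keep every other character starting from the first (positions 1st, 3rd, 5th, ...).
Working it through for "eblanket": intermediate "keteblan", final "ktba".

ktba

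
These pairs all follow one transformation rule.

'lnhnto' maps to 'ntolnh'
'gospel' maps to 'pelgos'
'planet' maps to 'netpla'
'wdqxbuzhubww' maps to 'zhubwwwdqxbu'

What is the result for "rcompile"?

pilercom

In each case the input is transformed by: swap the front and back halves of the string.
So "rcompile" becomes "pilercom".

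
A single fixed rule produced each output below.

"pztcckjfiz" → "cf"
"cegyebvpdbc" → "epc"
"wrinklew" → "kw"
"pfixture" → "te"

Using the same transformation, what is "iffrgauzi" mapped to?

The rule is to keep one character in every 3, starting at position 2 (positions 2nd, 5th, 8th, ...), then delete the first character.
Working it through for "iffrgauzi": intermediate "fgz", final "gz".

gz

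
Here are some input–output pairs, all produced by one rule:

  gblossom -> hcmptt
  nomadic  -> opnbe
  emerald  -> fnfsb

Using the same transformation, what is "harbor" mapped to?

What's happening: delete the last 2 characters, then shift every letter 1 place forward in the alphabet (wrapping around).
Working it through for "harbor": intermediate "harb", final "ibsc".

ibsc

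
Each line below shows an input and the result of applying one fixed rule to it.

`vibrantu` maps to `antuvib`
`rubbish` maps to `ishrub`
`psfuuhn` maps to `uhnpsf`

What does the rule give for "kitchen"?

The transformation: move the first 3 characters to the end (rotate left by 3), then delete the first character.
Starting from "kitchen": after the first operation, "chenkit"; after the second, "henkit".
(Check on "rubbish": → "bishrub" → "ishrub" ✓)

henkit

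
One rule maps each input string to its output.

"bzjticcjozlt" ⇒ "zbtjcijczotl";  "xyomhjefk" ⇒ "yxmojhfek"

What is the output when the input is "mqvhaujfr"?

Rule — swap each adjacent pair of characters (1↔2, 3↔4, ...).
Applying that to "mqvhaujfr" gives "qmhvuafjr".

qmhvuafjr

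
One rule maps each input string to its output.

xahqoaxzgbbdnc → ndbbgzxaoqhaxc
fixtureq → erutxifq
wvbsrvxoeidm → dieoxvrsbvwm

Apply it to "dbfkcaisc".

The pattern: reverse the string, then move the first character to the end.
For "dbfkcaisc", step one produces "csiackfbd"; step two turns that into "siackfbdc".
(Check on "fixtureq": → "qerutxif" → "erutxifq" ✓)

siackfbdc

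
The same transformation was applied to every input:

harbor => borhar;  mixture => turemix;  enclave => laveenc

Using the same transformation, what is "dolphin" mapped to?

In each case the input is transformed by: move the first 3 characters to the end (rotate left by 3).
Doing the same to "dolphin": "phindol".

phindol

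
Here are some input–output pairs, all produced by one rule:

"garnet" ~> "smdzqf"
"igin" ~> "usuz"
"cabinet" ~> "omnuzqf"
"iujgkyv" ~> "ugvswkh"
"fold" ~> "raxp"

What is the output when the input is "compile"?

The pattern: shift every letter 12 places forward in the alphabet (wrapping around).
On "compile" that produces "oaybuxq".

oaybuxq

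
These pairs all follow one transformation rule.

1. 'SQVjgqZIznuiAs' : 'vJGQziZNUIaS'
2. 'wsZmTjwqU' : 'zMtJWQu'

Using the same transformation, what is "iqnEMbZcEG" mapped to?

NemBzCeg

The transformation: delete the first 2 characters, then flip the case of every letter.
On "iqnEMbZcEG" that produces "NemBzCeg".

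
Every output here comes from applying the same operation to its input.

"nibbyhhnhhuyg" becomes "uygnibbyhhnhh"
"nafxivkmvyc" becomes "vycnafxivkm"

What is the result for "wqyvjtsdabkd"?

bkdwqyvjtsda

The transformation: move the last 3 characters to the front (rotate right by 3).
For "wqyvjtsdabkd" the result is "bkdwqyvjtsda".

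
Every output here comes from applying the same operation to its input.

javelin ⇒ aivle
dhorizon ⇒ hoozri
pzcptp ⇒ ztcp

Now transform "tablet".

aebl

What's happening: take characters alternately from the front and the back (1st, last, 2nd, 2nd-last, ...), then delete the first 2 characters.
On "tablet": the first step gives "ttaebl", and the second then gives "aebl".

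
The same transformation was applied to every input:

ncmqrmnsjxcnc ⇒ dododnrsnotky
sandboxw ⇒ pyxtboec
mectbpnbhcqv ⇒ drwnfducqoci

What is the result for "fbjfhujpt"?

kqugckgiv

The transformation: move the last 3 characters to the front (rotate right by 3), then shift every letter 1 place forward in the alphabet (wrapping around).
Doing the same to "fbjfhujpt": "kqugckgiv".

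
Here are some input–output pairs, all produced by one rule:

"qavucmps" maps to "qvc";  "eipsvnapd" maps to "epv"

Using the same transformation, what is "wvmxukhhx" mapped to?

What's happening: delete the last 3 characters, then keep every other character starting from the first (positions 1st, 3rd, 5th, ...).
Applying both steps to "wvmxukhhx": "wvmxuk", then "wmu".

wmu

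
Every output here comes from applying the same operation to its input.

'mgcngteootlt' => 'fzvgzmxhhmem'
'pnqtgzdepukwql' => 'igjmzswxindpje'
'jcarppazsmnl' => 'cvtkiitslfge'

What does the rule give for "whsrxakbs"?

palkqtdul

Rule — shift every letter 7 places backward in the alphabet (wrapping around).
Doing the same to "whsrxakbs": "palkqtdul".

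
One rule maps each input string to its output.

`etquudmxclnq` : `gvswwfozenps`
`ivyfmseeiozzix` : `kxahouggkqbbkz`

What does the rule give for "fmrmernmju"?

Looking at the pairs, the operation is to shift every letter 2 places forward in the alphabet (wrapping around).
Doing the same to "fmrmernmju": "hotogtpolw".

hotogtpolw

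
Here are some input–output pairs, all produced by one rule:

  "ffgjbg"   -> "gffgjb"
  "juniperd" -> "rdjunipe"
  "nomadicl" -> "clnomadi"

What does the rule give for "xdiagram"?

amxdiagr

Each output is the input with this applied: move the first 2 characters to the end (rotate left by 2), then swap the front and back halves of the string.
Working it through for "xdiagram": intermediate "iagramxd", final "amxdiagr".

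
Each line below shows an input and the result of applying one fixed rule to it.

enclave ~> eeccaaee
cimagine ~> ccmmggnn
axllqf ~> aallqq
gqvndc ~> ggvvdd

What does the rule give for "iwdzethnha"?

iiddeehhhh

Each output is the input with this applied: keep every other character starting from the first (positions 1st, 3rd, 5th, ...), then double every character.
On "iwdzethnha": the first step gives "idehh", and the second then gives "iiddeehhhh".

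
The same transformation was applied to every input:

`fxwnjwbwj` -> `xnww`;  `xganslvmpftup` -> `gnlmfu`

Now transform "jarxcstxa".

The rule is to keep every other character starting from the second (positions 2nd, 4th, 6th, ...).
On "jarxcstxa" that produces "axsx".

axsx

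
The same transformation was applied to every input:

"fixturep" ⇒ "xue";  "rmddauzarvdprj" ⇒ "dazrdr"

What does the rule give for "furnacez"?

In each case the input is transformed by: delete the first character, then keep every other character starting from the second (positions 2nd, 4th, 6th, ...).
Working it through for "furnacez": intermediate "urnacez", final "rae".

rae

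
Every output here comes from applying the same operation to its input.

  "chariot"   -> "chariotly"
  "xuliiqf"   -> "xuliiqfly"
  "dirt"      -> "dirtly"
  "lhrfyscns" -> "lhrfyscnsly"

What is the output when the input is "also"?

Each output is the input with this applied: append "ly".
For "also" the result is "alsoly".

alsoly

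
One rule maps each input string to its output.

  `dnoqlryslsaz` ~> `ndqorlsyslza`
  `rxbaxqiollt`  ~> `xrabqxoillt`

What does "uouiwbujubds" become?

ouiubwjubusd

The rule is to swap each adjacent pair of characters (1↔2, 3↔4, ...).
Applying that to "uouiwbujubds" gives "ouiubwjubusd".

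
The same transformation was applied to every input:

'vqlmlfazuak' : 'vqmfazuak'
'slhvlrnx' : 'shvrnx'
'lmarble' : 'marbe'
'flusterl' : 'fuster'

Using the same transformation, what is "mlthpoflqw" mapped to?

In each case the input is transformed by: remove every "l".
So "mlthpoflqw" becomes "mthpofqw".

mthpofqw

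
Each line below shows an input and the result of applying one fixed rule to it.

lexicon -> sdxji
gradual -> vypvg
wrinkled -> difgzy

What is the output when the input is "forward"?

mrvmy

The rule is to delete the first 2 characters, then shift every letter 5 places backward in the alphabet (wrapping around).
Applying both steps to "forward": "rward", then "mrvmy".
(Check on "lexicon": → "xicon" → "sdxji" ✓)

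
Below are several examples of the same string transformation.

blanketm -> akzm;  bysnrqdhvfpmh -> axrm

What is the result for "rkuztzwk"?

The transformation: shift every letter 1 place backward in the alphabet (wrapping around), then keep only the first 4 characters.
Working it through for "rkuztzwk": intermediate "qjtysyvj", final "qjty".

qjty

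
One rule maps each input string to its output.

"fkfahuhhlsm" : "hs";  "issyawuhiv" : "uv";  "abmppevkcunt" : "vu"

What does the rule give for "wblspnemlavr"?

ea

The rule is to keep one character in every 3, starting at position 1 (positions 1st, 4th, 7th, ...), then delete the first 2 characters.
Starting from "wblspnemlavr": after the first operation, "wsea"; after the second, "ea".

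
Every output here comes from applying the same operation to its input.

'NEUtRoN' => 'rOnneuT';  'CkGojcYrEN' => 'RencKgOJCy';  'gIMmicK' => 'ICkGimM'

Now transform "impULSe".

Each output is the input with this applied: flip the case of every letter, then move the last 3 characters to the front (rotate right by 3).
On "impULSe": the first step gives "IMPulsE", and the second then gives "lsEIMPu".

lsEIMPu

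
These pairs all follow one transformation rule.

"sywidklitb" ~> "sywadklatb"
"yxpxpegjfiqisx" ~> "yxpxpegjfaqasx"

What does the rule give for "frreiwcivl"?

What's happening: replace every "i" with "a".
Doing the same to "frreiwcivl": "frreawcavl".

frreawcavl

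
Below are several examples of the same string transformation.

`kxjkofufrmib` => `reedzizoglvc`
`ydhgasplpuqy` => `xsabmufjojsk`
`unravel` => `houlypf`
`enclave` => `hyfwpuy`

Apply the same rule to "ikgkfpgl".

eceajzfa

Looking at the pairs, the operation is to shift every letter 6 places backward in the alphabet (wrapping around), then swap each adjacent pair of characters (1↔2, 3↔4, ...).
Working it through for "ikgkfpgl": intermediate "ceaezjaf", final "eceajzfa".
(Check on "kxjkofufrmib": → "erdeizozlgcv" → "reedzizoglvc" ✓)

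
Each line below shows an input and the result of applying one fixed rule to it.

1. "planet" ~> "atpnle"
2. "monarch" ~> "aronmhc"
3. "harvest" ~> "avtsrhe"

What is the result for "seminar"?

asrnmie

In each case the input is transformed by: sort the characters into reverse alphabetical order, then move the last character to the front.
For "seminar", step one produces "srnmiea"; step two turns that into "asrnmie".
(Check on "planet": → "tpnlea" → "atpnle" ✓)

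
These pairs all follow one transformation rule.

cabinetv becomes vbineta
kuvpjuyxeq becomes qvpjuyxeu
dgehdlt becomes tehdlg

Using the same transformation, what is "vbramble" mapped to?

eramblb

The pattern: delete the first character, then swap the first and last characters.
On "vbramble": the first step gives "bramble", and the second then gives "eramblb".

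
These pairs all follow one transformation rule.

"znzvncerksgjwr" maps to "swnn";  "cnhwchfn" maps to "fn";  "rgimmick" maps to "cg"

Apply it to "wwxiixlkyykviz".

What's happening: swap the front and back halves of the string, then keep one character in every 3, starting at position 3 (positions 3rd, 6th, 9th, ...).
On "wwxiixlkyykviz": the first step gives "kyykvizwwxiixl", and the second then gives "yiwi".
(Check on "znzvncerksgjwr": → "rksgjwrznzvnce" → "swnn" ✓)

yiwi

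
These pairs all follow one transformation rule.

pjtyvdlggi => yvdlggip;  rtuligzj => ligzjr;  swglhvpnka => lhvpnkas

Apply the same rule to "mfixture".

xturem

In each case the input is transformed by: move the first character to the end, then delete the first 2 characters.
So "mfixture" becomes "xturem".
(Check on "rtuligzj": → "tuligzjr" → "ligzjr" ✓)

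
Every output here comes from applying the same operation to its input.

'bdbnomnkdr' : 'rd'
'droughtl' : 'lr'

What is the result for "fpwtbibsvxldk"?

The rule is to swap the first and last characters, then keep only the first 2 characters.
Working it through for "fpwtbibsvxldk": intermediate "kpwtbibsvxldf", final "kp".

kp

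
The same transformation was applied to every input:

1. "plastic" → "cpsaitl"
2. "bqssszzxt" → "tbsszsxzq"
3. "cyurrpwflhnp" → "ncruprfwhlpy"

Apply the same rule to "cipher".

Looking at the pairs, the operation is to swap each adjacent pair of characters (1↔2, 3↔4, ...), then swap the first and last characters.
Applying that to "cipher" gives "echpri".

echpri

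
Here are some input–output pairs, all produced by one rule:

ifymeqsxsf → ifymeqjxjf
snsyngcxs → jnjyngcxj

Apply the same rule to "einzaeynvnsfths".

einzaeynvnjfthj

The transformation: replace every "s" with "j".
Applying that to "einzaeynvnsfths" gives "einzaeynvnjfthj".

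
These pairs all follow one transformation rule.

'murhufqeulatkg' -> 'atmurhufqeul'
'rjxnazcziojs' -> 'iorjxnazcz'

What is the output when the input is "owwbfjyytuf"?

Rule — delete the last 2 characters, then move the last 2 characters to the front (rotate right by 2).
On "owwbfjyytuf": the first step gives "owwbfjyyt", and the second then gives "ytowwbfjy".

ytowwbfjy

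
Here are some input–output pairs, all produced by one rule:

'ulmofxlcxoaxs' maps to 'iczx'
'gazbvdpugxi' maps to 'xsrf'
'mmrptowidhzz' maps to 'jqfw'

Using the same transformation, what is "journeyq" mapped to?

Each output is the input with this applied: shift every letter 3 places backward in the alphabet (wrapping around), then keep one character in every 3, starting at position 2 (positions 2nd, 5th, 8th, ...).
On "journeyq": the first step gives "glrokbvn", and the second then gives "lkn".

lkn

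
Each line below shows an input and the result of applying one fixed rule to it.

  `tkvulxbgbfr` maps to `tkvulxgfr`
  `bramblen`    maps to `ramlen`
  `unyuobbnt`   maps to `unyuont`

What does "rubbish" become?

ruish

In each case the input is transformed by: remove every "b".
Applying that to "rubbish" gives "ruish".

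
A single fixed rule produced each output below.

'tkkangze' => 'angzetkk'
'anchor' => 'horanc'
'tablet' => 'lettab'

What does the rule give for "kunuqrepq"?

uqrepqkun

Rule — move the first 3 characters to the end (rotate left by 3).
So "kunuqrepq" becomes "uqrepqkun".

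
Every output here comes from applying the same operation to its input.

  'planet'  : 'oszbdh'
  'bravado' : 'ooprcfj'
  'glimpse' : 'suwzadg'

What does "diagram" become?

ooruwaf

The rule is to sort the characters into alphabetical order, then shift every letter 12 places backward in the alphabet (wrapping around).
"diagram" → "aadgimr" → "ooruwaf".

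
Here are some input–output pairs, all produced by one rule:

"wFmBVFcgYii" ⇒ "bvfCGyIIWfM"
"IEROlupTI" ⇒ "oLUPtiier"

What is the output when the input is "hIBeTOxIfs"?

The pattern: flip the case of every letter, then move the first 3 characters to the end (rotate left by 3).
On "hIBeTOxIfs": the first step gives "HibEtoXiFS", and the second then gives "EtoXiFSHib".

EtoXiFSHib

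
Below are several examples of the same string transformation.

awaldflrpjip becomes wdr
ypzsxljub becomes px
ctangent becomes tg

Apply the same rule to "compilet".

oi

The transformation: keep one character in every 3, starting at position 2 (positions 2nd, 5th, 8th, ...), then delete the last character.
Applying both steps to "compilet": "oit", then "oi".
(Check on "ypzsxljub": → "pxu" → "px" ✓)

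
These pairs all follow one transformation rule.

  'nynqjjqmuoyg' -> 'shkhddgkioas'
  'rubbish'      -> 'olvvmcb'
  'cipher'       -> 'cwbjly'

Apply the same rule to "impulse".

Each output is the input with this applied: swap each adjacent pair of characters (1↔2, 3↔4, ...), then shift every letter 6 places backward in the alphabet (wrapping around).
For "impulse" the result is "gcojmfy".

gcojmfy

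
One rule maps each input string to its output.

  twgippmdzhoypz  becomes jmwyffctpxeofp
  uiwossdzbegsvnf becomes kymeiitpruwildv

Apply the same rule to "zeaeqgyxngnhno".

Rule — shift every letter 10 places backward in the alphabet (wrapping around).
On "zeaeqgyxngnhno" that produces "puqugwondwdxde".

puqugwondwdxde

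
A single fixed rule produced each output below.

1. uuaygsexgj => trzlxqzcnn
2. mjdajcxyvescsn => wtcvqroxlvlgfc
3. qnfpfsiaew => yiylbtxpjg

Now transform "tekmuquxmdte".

The pattern: move the first 2 characters to the end (rotate left by 2), then shift every letter 7 places backward in the alphabet (wrapping around).
On "tekmuquxmdte": the first step gives "kmuquxmdtete", and the second then gives "dfnjnqfwmxmx".

dfnjnqfwmxmx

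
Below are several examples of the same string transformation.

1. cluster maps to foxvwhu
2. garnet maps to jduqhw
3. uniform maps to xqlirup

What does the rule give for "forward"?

iruzdug

The pattern: shift every letter 3 places forward in the alphabet (wrapping around).
So "forward" becomes "iruzdug".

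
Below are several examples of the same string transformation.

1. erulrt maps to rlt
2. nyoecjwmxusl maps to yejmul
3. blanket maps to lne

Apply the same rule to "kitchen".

What's happening: keep every other character starting from the second (positions 2nd, 4th, 6th, ...).
Applying that to "kitchen" gives "ice".

ice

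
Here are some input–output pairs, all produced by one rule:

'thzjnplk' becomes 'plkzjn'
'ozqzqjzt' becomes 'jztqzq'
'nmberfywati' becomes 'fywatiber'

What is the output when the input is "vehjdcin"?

In each case the input is transformed by: delete the first 2 characters, then move the first 3 characters to the end (rotate left by 3).
Working it through for "vehjdcin": intermediate "hjdcin", final "cinhjd".

cinhjd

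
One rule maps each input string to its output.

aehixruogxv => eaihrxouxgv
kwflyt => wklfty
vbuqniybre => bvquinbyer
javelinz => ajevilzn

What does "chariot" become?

The pattern: swap each adjacent pair of characters (1↔2, 3↔4, ...).
On "chariot" that produces "hcraoit".

hcraoit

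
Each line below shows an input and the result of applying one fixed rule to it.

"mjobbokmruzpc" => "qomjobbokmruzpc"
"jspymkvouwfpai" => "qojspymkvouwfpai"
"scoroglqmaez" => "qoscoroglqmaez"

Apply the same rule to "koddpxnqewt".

In each case the input is transformed by: prepend "qo".
Doing the same to "koddpxnqewt": "qokoddpxnqewt".

qokoddpxnqewt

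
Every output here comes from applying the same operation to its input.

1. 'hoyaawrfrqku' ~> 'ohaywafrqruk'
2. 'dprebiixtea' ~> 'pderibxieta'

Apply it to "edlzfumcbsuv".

Each output is the input with this applied: swap each adjacent pair of characters (1↔2, 3↔4, ...).
Doing the same to "edlzfumcbsuv": "dezlufcmsbvu".

dezlufcmsbvu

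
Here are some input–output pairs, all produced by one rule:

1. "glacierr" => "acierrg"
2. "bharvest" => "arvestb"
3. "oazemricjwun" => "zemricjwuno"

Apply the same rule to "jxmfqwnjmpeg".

mfqwnjmpegj

The pattern: move the first character to the end, then delete the first character.
"jxmfqwnjmpeg" → "xmfqwnjmpegj" → "mfqwnjmpegj".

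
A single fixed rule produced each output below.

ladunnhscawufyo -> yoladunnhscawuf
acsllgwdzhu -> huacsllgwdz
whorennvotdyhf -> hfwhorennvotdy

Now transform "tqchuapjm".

jmtqchuap

The rule is to move the last 2 characters to the front (rotate right by 2).
"tqchuapjm" → "jmtqchuap".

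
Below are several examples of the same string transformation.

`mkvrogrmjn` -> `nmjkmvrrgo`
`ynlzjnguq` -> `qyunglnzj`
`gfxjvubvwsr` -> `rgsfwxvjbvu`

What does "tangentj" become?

Looking at the pairs, the operation is to reverse the string, then take characters alternately from the front and the back (1st, last, 2nd, 2nd-last, ...).
Applying both steps to "tangentj": "jtnegnat", then "jttanneg".

jttanneg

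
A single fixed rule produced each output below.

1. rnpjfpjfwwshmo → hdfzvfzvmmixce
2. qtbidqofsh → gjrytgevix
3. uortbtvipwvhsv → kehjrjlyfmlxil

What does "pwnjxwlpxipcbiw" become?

Each output is the input with this applied: shift every letter 10 places backward in the alphabet (wrapping around).
For "pwnjxwlpxipcbiw" the result is "fmdznmbfnyfsrym".

fmdznmbfnyfsrym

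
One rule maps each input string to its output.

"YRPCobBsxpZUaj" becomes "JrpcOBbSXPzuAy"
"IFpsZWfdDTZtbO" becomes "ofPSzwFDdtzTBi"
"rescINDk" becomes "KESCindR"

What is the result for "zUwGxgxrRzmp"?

PuWgXGXRrZMZ

Looking at the pairs, the operation is to swap the first and last characters, then flip the case of every letter.
Doing the same to "zUwGxgxrRzmp": "PuWgXGXRrZMZ".
(Check on "rescINDk": → "kescINDr" → "KESCindR" ✓)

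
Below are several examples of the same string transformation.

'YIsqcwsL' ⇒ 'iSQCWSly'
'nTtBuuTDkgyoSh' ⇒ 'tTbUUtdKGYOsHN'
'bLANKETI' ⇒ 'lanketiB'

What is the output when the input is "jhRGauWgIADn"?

HrgAUwGiadNJ

In each case the input is transformed by: move the first character to the end, then flip the case of every letter.
Doing the same to "jhRGauWgIADn": "HrgAUwGiadNJ".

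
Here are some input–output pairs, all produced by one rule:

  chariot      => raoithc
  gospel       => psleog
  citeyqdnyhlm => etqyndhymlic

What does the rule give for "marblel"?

Rule — swap each adjacent pair of characters (1↔2, 3↔4, ...), then move the first 2 characters to the end (rotate left by 2).
Starting from "marblel": after the first operation, "ambrell"; after the second, "brellam".

brellam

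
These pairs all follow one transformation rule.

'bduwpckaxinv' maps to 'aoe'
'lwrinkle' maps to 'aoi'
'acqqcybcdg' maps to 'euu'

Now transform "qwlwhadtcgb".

uaae

Rule — shift every letter 4 places forward in the alphabet (wrapping around), then keep only the vowels.
Working it through for "qwlwhadtcgb": intermediate "uapalehxgkf", final "uaae".
(Check on "lwrinkle": → "pavmropi" → "aoi" ✓)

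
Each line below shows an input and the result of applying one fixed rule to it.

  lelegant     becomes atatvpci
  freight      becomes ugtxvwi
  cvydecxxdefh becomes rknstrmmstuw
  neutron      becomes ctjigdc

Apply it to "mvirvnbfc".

bkxgkcqur

Each output is the input with this applied: shift every letter 11 places backward in the alphabet (wrapping around).
On "mvirvnbfc" that produces "bkxgkcqur".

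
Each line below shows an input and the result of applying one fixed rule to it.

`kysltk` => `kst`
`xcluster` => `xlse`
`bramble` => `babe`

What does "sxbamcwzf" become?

The rule is to keep every other character starting from the first (positions 1st, 3rd, 5th, ...).
For "sxbamcwzf" the result is "sbmwf".

sbmwf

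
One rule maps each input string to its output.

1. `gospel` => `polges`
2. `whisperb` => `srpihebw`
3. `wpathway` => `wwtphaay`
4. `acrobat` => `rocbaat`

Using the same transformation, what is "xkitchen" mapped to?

tnkihecx

Each output is the input with this applied: sort the characters into reverse alphabetical order, then move the first character to the end.
"xkitchen" → "xtnkihec" → "tnkihecx".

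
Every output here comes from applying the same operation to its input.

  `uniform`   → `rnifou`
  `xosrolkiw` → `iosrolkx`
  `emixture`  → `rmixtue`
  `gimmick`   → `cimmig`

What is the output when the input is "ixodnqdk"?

dxodnqi

In each case the input is transformed by: delete the last character, then swap the first and last characters.
Working it through for "ixodnqdk": intermediate "ixodnqd", final "dxodnqi".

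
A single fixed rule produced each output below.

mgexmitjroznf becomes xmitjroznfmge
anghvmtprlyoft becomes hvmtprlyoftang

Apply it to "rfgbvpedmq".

The transformation: move the first 3 characters to the end (rotate left by 3).
"rfgbvpedmq" → "bvpedmqrfg".

bvpedmqrfg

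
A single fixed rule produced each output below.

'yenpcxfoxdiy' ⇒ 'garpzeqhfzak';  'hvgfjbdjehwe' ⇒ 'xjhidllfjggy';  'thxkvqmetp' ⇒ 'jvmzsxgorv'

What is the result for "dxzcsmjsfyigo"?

zfebouulahikq

In each case the input is transformed by: swap each adjacent pair of characters (1↔2, 3↔4, ...), then shift every letter 2 places forward in the alphabet (wrapping around).
On "dxzcsmjsfyigo": the first step gives "xdczmssjyfgio", and the second then gives "zfebouulahikq".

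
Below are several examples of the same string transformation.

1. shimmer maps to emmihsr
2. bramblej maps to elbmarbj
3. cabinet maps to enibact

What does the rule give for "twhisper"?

In each case the input is transformed by: move the last character to the front, then reverse the string.
Applying both steps to "twhisper": "rtwhispe", then "epsihwtr".
(Check on "cabinet": → "tcabine" → "enibact" ✓)

epsihwtr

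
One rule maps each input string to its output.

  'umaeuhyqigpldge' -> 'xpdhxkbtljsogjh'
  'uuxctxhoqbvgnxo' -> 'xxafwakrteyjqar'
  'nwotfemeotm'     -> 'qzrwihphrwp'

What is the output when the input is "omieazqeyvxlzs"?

rplhdcthbyaocv

What's happening: shift every letter 3 places forward in the alphabet (wrapping around).
For "omieazqeyvxlzs" the result is "rplhdcthbyaocv".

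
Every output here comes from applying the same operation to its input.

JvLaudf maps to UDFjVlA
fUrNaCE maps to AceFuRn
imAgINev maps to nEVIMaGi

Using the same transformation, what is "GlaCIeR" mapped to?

iErgLAc

The transformation: move the last 3 characters to the front (rotate right by 3), then flip the case of every letter.
For "GlaCIeR", step one produces "IeRGlaC"; step two turns that into "iErgLAc".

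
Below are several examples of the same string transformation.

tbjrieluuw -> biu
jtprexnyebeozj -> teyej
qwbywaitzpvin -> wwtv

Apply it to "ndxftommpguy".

The transformation: keep one character in every 3, starting at position 2 (positions 2nd, 5th, 8th, ...).
"ndxftommpguy" → "dtmu".

dtmu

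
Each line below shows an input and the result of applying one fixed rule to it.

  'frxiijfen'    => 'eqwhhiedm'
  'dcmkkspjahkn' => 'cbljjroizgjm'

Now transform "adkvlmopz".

The transformation: shift every letter 1 place backward in the alphabet (wrapping around).
So "adkvlmopz" becomes "zcjuklnoy".

zcjuklnoy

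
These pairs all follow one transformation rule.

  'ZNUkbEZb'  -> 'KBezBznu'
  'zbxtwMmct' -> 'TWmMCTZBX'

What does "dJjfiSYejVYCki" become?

The rule is to move the first 3 characters to the end (rotate left by 3), then flip the case of every letter.
Starting from "dJjfiSYejVYCki": after the first operation, "fiSYejVYCkidJj"; after the second, "FIsyEJvycKIDjJ".

FIsyEJvycKIDjJ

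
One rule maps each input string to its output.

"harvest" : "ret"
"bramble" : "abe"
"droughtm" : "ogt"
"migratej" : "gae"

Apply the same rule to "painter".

Looking at the pairs, the operation is to delete the first 2 characters, then keep every other character starting from the first (positions 1st, 3rd, 5th, ...).
So "painter" becomes "itr".

itr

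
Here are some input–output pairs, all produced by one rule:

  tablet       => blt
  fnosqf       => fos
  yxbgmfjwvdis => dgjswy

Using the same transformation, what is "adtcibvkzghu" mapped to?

What's happening: sort the characters into alphabetical order, then keep every other character starting from the second (positions 2nd, 4th, 6th, ...).
Doing the same to "adtcibvkzghu": "bdhkuz".

bdhkuz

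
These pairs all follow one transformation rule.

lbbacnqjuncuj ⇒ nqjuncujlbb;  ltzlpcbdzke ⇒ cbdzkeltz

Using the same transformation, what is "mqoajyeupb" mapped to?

Looking at the pairs, the operation is to move the first 3 characters to the end (rotate left by 3), then delete the first 2 characters.
"mqoajyeupb" → "ajyeupbmqo" → "yeupbmqo".

yeupbmqo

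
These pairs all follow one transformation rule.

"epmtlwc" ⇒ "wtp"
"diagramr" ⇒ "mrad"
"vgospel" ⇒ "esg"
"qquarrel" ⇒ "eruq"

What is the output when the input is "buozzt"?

What's happening: reverse the string, then keep every other character starting from the second (positions 2nd, 4th, 6th, ...).
For "buozzt", step one produces "tzzoub"; step two turns that into "zob".

zob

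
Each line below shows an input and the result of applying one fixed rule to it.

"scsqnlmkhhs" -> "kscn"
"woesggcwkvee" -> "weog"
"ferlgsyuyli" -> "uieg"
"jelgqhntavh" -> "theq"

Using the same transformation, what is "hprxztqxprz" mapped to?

Rule — keep one character in every 3, starting at position 2 (positions 2nd, 5th, 8th, ...), then move the last 2 characters to the front (rotate right by 2).
On "hprxztqxprz" that produces "xzpz".

xzpz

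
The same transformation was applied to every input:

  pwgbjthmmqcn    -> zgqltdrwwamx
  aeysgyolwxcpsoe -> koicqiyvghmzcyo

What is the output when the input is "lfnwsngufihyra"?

In each case the input is transformed by: shift every letter 10 places forward in the alphabet (wrapping around).
Doing the same to "lfnwsngufihyra": "vpxgcxqepsribk".

vpxgcxqepsribk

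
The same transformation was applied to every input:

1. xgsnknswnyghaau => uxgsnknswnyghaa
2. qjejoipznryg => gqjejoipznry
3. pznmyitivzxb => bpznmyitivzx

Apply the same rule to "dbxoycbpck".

In each case the input is transformed by: move the last character to the front.
So "dbxoycbpck" becomes "kdbxoycbpc".

kdbxoycbpc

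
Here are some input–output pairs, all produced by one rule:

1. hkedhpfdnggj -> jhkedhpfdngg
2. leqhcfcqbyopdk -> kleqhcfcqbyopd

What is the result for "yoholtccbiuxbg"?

The transformation: move the last character to the front.
Doing the same to "yoholtccbiuxbg": "gyoholtccbiuxb".

gyoholtccbiuxb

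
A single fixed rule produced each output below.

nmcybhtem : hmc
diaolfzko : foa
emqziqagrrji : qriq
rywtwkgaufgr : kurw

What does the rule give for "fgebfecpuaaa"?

The pattern: keep one character in every 3, starting at position 3 (positions 3rd, 6th, 9th, ...), then move the first character to the end.
So "fgebfecpuaaa" becomes "euae".

euae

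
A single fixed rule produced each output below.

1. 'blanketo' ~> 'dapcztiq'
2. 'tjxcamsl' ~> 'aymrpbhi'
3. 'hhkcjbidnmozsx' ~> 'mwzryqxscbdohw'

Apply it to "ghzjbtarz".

owoyqipgv

The pattern: swap the first and last characters, then shift every letter 11 places backward in the alphabet (wrapping around).
Starting from "ghzjbtarz": after the first operation, "zhzjbtarg"; after the second, "owoyqipgv".
(Check on "tjxcamsl": → "ljxcamst" → "aymrpbhi" ✓)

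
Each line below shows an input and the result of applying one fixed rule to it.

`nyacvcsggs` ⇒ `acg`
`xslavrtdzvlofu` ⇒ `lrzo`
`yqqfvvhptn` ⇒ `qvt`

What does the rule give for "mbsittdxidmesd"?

stie

What's happening: keep one character in every 3, starting at position 3 (positions 3rd, 6th, 9th, ...).
Applying that to "mbsittdxidmesd" gives "stie".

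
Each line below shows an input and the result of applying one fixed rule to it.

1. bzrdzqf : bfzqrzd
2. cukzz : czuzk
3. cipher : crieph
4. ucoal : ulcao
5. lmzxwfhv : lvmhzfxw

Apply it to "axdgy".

ayxgd

Looking at the pairs, the operation is to take characters alternately from the front and the back (1st, last, 2nd, 2nd-last, ...).
Doing the same to "axdgy": "ayxgd".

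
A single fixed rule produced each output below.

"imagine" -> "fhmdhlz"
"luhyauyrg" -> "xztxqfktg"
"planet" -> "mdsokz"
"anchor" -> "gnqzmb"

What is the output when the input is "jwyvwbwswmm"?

Each output is the input with this applied: move the first 3 characters to the end (rotate left by 3), then shift every letter 1 place backward in the alphabet (wrapping around).
On "jwyvwbwswmm" that produces "uvavrvllivx".

uvavrvllivx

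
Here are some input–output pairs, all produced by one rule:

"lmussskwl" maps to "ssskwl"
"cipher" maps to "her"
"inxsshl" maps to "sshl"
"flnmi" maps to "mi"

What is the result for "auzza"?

Rule — delete the first 3 characters.
For "auzza" the result is "za".

za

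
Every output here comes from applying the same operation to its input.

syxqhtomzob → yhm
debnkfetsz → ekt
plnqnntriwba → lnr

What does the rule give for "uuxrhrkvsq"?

The pattern: delete the last 2 characters, then keep one character in every 3, starting at position 2 (positions 2nd, 5th, 8th, ...).
"uuxrhrkvsq" → "uuxrhrkv" → "uhv".

uhv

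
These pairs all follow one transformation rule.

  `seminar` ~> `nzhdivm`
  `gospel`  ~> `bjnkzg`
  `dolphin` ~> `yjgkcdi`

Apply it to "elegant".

zgzbvio

The pattern: shift every letter 5 places backward in the alphabet (wrapping around).
So "elegant" becomes "zgzbvio".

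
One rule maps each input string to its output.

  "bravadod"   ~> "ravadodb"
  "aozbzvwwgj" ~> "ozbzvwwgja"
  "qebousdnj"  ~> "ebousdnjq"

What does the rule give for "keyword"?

Each output is the input with this applied: move the first character to the end.
Doing the same to "keyword": "eywordk".

eywordk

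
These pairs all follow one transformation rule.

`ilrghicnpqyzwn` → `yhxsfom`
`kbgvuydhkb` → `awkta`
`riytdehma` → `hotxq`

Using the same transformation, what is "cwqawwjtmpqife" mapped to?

sgmzcgv

Looking at the pairs, the operation is to shift every letter 10 places backward in the alphabet (wrapping around), then keep every other character starting from the first (positions 1st, 3rd, 5th, ...).
On "cwqawwjtmpqife": the first step gives "smgqmmzjcfgyvu", and the second then gives "sgmzcgv".
(Check on "kbgvuydhkb": → "arwlkotxar" → "awkta" ✓)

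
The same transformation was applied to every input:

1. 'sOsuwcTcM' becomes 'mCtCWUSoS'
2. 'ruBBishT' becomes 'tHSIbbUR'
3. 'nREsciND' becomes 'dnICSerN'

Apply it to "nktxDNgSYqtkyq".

QYKTQysGndXTKN

In each case the input is transformed by: reverse the string, then flip the case of every letter.
For "nktxDNgSYqtkyq", step one produces "qyktqYSgNDxtkn"; step two turns that into "QYKTQysGndXTKN".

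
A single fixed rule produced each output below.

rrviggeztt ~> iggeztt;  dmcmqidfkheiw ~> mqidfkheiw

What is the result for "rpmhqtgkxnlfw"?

What's happening: delete the first 3 characters.
So "rpmhqtgkxnlfw" becomes "hqtgkxnlfw".

hqtgkxnlfw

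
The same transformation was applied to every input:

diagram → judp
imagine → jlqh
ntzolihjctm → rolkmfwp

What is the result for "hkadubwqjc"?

gxeztmf

Looking at the pairs, the operation is to delete the first 3 characters, then shift every letter 3 places forward in the alphabet (wrapping around).
"hkadubwqjc" → "dubwqjc" → "gxeztmf".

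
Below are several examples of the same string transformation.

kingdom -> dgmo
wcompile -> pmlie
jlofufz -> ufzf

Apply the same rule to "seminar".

In each case the input is transformed by: delete the first 3 characters, then swap each adjacent pair of characters (1↔2, 3↔4, ...).
For "seminar", step one produces "inar"; step two turns that into "nira".

nira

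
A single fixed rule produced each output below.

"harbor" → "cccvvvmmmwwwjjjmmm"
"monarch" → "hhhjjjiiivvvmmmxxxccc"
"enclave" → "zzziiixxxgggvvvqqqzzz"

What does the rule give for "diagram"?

yyydddvvvbbbmmmvvvhhh

Rule — shift every letter 5 places backward in the alphabet (wrapping around), then repeat every character 3 times.
Applying both steps to "diagram": "ydvbmvh", then "yyydddvvvbbbmmmvvvhhh".
(Check on "enclave": → "zixgvqz" → "zzziiixxxgggvvvqqqzzz" ✓)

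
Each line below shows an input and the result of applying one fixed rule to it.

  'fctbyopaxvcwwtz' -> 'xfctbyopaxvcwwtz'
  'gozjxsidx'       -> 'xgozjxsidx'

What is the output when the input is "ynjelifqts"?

xynjelifqts

The pattern: prepend "x".
"ynjelifqts" → "xynjelifqts".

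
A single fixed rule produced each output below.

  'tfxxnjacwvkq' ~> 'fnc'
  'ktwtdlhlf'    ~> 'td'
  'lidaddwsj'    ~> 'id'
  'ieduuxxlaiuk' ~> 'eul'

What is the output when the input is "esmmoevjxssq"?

soj

The transformation: delete the last 2 characters, then keep one character in every 3, starting at position 2 (positions 2nd, 5th, 8th, ...).
On "esmmoevjxssq": the first step gives "esmmoevjxs", and the second then gives "soj".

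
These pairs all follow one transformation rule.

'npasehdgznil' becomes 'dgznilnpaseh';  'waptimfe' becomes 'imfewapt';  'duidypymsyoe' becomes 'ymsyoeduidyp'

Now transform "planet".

netpla

The pattern: swap the front and back halves of the string.
Doing the same to "planet": "netpla".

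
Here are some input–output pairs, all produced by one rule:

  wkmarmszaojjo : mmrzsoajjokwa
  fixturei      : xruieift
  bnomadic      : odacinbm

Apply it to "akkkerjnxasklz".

krenjaxkszlkak

Looking at the pairs, the operation is to swap each adjacent pair of characters (1↔2, 3↔4, ...), then move the first 3 characters to the end (rotate left by 3).
On "akkkerjnxasklz" that produces "krenjaxkszlkak".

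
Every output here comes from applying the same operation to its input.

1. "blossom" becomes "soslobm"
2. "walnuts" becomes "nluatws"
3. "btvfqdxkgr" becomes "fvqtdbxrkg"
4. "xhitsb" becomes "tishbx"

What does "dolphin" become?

plhoidn

Each output is the input with this applied: move the first 3 characters to the end (rotate left by 3), then take characters alternately from the front and the back (1st, last, 2nd, 2nd-last, ...).
"dolphin" → "phindol" → "plhoidn".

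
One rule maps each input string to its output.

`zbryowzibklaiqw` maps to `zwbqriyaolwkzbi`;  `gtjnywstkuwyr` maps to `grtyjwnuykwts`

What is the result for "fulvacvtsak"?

fkualsvtavc

The rule is to take characters alternately from the front and the back (1st, last, 2nd, 2nd-last, ...).
Applying that to "fulvacvtsak" gives "fkualsvtavc".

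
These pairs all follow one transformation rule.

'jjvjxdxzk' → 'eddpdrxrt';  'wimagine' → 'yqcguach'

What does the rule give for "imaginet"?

ncguachy

The rule is to shift every letter 6 places backward in the alphabet (wrapping around), then move the last character to the front.
Doing the same to "imaginet": "ncguachy".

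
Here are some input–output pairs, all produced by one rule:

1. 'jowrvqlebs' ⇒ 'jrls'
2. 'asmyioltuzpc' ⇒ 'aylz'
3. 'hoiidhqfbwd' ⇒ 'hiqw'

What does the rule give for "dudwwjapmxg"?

dwax

Each output is the input with this applied: keep one character in every 3, starting at position 1 (positions 1st, 4th, 7th, ...).
For "dudwwjapmxg" the result is "dwax".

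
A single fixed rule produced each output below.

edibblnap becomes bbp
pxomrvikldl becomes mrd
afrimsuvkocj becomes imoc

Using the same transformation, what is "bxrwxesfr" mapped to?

Rule — swap each adjacent pair of characters (1↔2, 3↔4, ...), then keep one character in every 3, starting at position 3 (positions 3rd, 6th, 9th, ...).
Starting from "bxrwxesfr": after the first operation, "xbwrexfsr"; after the second, "wxr".
(Check on "edibblnap": → "debilbanp" → "bbp" ✓)

wxr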